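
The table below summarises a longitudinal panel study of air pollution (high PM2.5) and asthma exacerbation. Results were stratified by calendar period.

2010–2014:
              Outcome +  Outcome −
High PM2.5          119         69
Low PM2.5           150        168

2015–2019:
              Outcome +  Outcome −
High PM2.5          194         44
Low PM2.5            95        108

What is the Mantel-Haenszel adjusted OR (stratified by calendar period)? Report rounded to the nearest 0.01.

2.91

OR_MH = Σ(aᵢdᵢ/nᵢ) / Σ(bᵢcᵢ/nᵢ), where nᵢ is the stratum total.
Stratum 1 (2010–2014): n = 506; a·d/n = 119·168/506 = 39.5099; b·c/n = 69·150/506 = 20.4545
Stratum 2 (2015–2019): n = 441; a·d/n = 194·108/441 = 47.5102; b·c/n = 44·95/441 = 9.4785
OR_MH = (39.5099 + 47.5102) / (20.4545 + 9.4785) = 87.0201 / 29.9330 = 2.90716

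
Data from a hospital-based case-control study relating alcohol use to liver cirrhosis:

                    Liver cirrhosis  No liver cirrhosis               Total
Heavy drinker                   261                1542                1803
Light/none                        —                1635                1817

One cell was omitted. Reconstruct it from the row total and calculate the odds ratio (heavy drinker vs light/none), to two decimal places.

1.52

The missing cell is in the unexposed row: 1817 − 1635 = 182.
So a = 261, b = 1542, c = 182, d = 1635.
OR = (a·d)/(b·c) = (261 × 1635) / (1542 × 182) = 426735 / 280644 = 1.52056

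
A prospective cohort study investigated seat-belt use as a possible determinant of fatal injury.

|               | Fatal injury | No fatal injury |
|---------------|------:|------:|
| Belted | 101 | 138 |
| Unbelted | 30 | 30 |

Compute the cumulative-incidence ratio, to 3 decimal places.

0.845

Cells: a = 101, b = 138, c = 30, d = 30.
Risk in exposed = 101/239 = 0.42259; risk in unexposed = 30/60 = 0.50000.
RR = 0.42259 / 0.50000 = 0.84519
The risk is 15% lower among the exposed than among the unexposed.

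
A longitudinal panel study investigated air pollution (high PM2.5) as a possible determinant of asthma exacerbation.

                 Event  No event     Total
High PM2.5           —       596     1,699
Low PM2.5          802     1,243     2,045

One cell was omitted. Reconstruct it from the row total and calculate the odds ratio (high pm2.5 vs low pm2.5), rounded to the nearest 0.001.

2.868

The missing cell is in the exposed row: 1699 − 596 = 1103.
So a = 1103, b = 596, c = 802, d = 1243.
OR = (a·d)/(b·c) = (1103 × 1243) / (596 × 802) = 1371029 / 477992 = 2.86831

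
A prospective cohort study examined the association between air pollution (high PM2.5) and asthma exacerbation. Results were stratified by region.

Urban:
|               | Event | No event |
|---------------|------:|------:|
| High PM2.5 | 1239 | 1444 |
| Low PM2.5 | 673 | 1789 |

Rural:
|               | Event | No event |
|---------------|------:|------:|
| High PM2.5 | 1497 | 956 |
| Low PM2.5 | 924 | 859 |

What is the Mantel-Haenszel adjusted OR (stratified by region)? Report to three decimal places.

1.848

OR_MH = Σ(aᵢdᵢ/nᵢ) / Σ(bᵢcᵢ/nᵢ), where nᵢ is the stratum total.
Stratum 1 (Urban): n = 5145; a·d/n = 1239·1789/5145 = 430.8204; b·c/n = 1444·673/5145 = 188.8847
Stratum 2 (Rural): n = 4236; a·d/n = 1497·859/4236 = 303.5701; b·c/n = 956·924/4236 = 208.5326
OR_MH = (430.8204 + 303.5701) / (188.8847 + 208.5326) = 734.3905 / 397.4173 = 1.84791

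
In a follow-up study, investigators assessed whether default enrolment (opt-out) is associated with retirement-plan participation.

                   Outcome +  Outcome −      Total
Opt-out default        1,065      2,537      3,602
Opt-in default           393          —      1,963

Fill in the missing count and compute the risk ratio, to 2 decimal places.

The missing cell is in the unexposed row: 1963 − 393 = 1570.
So a = 1065, b = 2537, c = 393, d = 1570.
RR = [a/(a+b)] / [c/(c+d)] = (1065/3602) / (393/1963) = 0.29567/0.20020 = 1.47684

1.48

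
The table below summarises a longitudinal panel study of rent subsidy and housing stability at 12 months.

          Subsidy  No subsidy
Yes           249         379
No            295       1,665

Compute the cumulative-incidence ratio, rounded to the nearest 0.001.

2.469

Reading the table with exposure as columns: a = 249 (Subsidy, case), b = 295 (Subsidy, non-case), c = 379 (No subsidy, case), d = 1665.
Risk in exposed = 249/544 = 0.45772; risk in unexposed = 379/2044 = 0.18542.
RR = 0.45772 / 0.18542 = 2.46855
The risk among the exposed is 2.47 times that among the unexposed.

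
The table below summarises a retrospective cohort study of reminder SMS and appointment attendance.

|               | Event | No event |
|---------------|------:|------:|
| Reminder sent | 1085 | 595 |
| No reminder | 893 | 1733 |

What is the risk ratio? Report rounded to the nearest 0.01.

1.90

Cells: a = 1085, b = 595, c = 893, d = 1733.
Risk in exposed = 1085/1680 = 0.64583; risk in unexposed = 893/2626 = 0.34006.
RR = 0.64583 / 0.34006 = 1.89917
The risk among the exposed is 1.90 times that among the unexposed.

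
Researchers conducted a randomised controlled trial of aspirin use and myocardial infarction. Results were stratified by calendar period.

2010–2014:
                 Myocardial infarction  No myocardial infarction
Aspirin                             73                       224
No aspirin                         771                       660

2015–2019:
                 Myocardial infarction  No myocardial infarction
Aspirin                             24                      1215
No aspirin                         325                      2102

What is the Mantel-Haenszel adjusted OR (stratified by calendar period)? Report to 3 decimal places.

OR_MH = Σ(aᵢdᵢ/nᵢ) / Σ(bᵢcᵢ/nᵢ), where nᵢ is the stratum total.
Stratum 1 (2010–2014): n = 1728; a·d/n = 73·660/1728 = 27.8819; b·c/n = 224·771/1728 = 99.9444
Stratum 2 (2015–2019): n = 3666; a·d/n = 24·2102/3666 = 13.7610; b·c/n = 1215·325/3666 = 107.7128
OR_MH = (27.8819 + 13.7610) / (99.9444 + 107.7128) = 41.6430 / 207.6572 = 0.20054

0.201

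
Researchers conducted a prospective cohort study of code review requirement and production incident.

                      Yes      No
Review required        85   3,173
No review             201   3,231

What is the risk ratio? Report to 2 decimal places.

0.45

Cells: a = 85, b = 3173, c = 201, d = 3231.
Risk in exposed = 85/3258 = 0.02609; risk in unexposed = 201/3432 = 0.05857.
RR = 0.02609 / 0.05857 = 0.44547
The risk is 55% lower among the exposed than among the unexposed.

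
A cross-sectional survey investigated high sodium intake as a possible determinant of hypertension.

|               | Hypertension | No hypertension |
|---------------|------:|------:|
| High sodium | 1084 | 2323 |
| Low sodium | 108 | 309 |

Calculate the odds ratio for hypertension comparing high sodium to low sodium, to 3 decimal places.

1.335

Cells: a = 1084, b = 2323, c = 108, d = 309.
OR = (a·d)/(b·c) = (1084 × 309) / (2323 × 108) = 334956 / 250884 = 1.33510
The odds of hypertension are about 1.34 times as high in the high sodium group.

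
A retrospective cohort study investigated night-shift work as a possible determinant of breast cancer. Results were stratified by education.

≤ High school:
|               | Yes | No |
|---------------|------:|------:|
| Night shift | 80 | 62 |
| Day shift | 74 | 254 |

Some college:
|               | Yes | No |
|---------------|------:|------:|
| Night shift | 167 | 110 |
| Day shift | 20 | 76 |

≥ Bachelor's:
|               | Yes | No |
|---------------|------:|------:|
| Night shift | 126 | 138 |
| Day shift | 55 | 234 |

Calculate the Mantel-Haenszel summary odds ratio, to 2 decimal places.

4.44

OR_MH = Σ(aᵢdᵢ/nᵢ) / Σ(bᵢcᵢ/nᵢ), where nᵢ is the stratum total.
Stratum 1 (≤ High school): n = 470; a·d/n = 80·254/470 = 43.2340; b·c/n = 62·74/470 = 9.7617
Stratum 2 (Some college): n = 373; a·d/n = 167·76/373 = 34.0268; b·c/n = 110·20/373 = 5.8981
Stratum 3 (≥ Bachelor's): n = 553; a·d/n = 126·234/553 = 53.3165; b·c/n = 138·55/553 = 13.7251
OR_MH = (43.2340 + 34.0268 + 53.3165) / (9.7617 + 5.8981 + 13.7251) = 130.5773 / 29.3850 = 4.44368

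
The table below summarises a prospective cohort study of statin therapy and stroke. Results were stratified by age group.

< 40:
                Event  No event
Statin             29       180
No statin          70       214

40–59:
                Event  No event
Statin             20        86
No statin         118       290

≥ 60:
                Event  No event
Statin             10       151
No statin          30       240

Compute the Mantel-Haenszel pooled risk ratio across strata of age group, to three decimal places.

RR_MH = Σ(aᵢ·n₀ᵢ/nᵢ) / Σ(cᵢ·n₁ᵢ/nᵢ), with n₁ᵢ = aᵢ+bᵢ (exposed), n₀ᵢ = cᵢ+dᵢ (unexposed), nᵢ = n₁ᵢ+n₀ᵢ.
Stratum 1 (< 40): n₁ = 209, n₀ = 284, n = 493; a·n₀/n = 29·284/493 = 16.7059; c·n₁/n = 70·209/493 = 29.6755
Stratum 2 (40–59): n₁ = 106, n₀ = 408, n = 514; a·n₀/n = 20·408/514 = 15.8755; c·n₁/n = 118·106/514 = 24.3346
Stratum 3 (≥ 60): n₁ = 161, n₀ = 270, n = 431; a·n₀/n = 10·270/431 = 6.2645; c·n₁/n = 30·161/431 = 11.2065
RR_MH = (16.7059 + 15.8755 + 6.2645) / (29.6755 + 24.3346 + 11.2065) = 38.8459 / 65.2166 = 0.59564

0.596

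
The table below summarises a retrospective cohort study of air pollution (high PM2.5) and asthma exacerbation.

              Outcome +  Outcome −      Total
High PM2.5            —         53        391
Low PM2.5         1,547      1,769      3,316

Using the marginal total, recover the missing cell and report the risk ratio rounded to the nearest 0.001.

The missing cell is in the exposed row: 391 − 53 = 338.
So a = 338, b = 53, c = 1547, d = 1769.
RR = [a/(a+b)] / [c/(c+d)] = (338/391) / (1547/3316) = 0.86445/0.46653 = 1.85295

1.853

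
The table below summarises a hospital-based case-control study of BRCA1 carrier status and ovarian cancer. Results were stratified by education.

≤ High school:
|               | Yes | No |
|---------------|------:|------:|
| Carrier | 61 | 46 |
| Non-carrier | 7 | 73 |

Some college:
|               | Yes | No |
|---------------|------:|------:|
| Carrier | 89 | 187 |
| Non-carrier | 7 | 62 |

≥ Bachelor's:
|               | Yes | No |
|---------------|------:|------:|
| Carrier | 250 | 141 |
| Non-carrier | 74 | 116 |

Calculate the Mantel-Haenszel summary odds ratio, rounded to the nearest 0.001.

3.822

OR_MH = Σ(aᵢdᵢ/nᵢ) / Σ(bᵢcᵢ/nᵢ), where nᵢ is the stratum total.
Stratum 1 (≤ High school): n = 187; a·d/n = 61·73/187 = 23.8128; b·c/n = 46·7/187 = 1.7219
Stratum 2 (Some college): n = 345; a·d/n = 89·62/345 = 15.9942; b·c/n = 187·7/345 = 3.7942
Stratum 3 (≥ Bachelor's): n = 581; a·d/n = 250·116/581 = 49.9139; b·c/n = 141·74/581 = 17.9587
OR_MH = (23.8128 + 15.9942 + 49.9139) / (1.7219 + 3.7942 + 17.9587) = 89.7210 / 23.4748 = 3.82201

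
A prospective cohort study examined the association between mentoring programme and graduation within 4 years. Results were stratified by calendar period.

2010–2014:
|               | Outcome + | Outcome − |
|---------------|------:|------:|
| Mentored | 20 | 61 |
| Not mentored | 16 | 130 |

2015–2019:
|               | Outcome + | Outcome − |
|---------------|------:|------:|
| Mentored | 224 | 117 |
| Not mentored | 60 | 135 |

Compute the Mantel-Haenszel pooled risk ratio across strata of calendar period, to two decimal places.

RR_MH = Σ(aᵢ·n₀ᵢ/nᵢ) / Σ(cᵢ·n₁ᵢ/nᵢ), with n₁ᵢ = aᵢ+bᵢ (exposed), n₀ᵢ = cᵢ+dᵢ (unexposed), nᵢ = n₁ᵢ+n₀ᵢ.
Stratum 1 (2010–2014): n₁ = 81, n₀ = 146, n = 227; a·n₀/n = 20·146/227 = 12.8634; c·n₁/n = 16·81/227 = 5.7093
Stratum 2 (2015–2019): n₁ = 341, n₀ = 195, n = 536; a·n₀/n = 224·195/536 = 81.4925; c·n₁/n = 60·341/536 = 38.1716
RR_MH = (12.8634 + 81.4925) / (5.7093 + 38.1716) = 94.3560 / 43.8809 = 2.15027

2.15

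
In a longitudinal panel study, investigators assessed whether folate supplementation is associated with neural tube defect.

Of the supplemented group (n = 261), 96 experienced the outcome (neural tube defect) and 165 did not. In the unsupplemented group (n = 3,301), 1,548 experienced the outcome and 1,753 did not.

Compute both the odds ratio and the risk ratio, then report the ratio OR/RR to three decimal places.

From the description: a = 96, b = 165, c = 1548, d = 1753.
OR = (96·1753)/(165·1548) = 168288/255420 = 0.65887
Risk in exposed = 96/261 = 0.36782; risk in unexposed = 1548/3301 = 0.46895; RR = 0.78434
OR/RR = 0.65887 / 0.78434 = 0.84003
The outcome is not rare, so the OR lies further from 1 than the RR.

0.840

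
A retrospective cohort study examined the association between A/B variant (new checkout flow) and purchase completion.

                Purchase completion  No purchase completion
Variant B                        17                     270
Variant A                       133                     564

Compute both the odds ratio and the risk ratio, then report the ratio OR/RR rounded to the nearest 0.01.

0.86

Cells: a = 17, b = 270, c = 133, d = 564.
OR = (17·564)/(270·133) = 9588/35910 = 0.26700
Risk in exposed = 17/287 = 0.05923; risk in unexposed = 133/697 = 0.19082; RR = 0.31042
OR/RR = 0.26700 / 0.31042 = 0.86013
The outcome is not rare, so the OR lies further from 1 than the RR.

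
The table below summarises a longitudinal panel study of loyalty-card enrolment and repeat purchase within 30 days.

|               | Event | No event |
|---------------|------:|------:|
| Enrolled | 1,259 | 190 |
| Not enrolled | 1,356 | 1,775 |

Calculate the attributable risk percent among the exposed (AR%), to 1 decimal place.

50.2

Cells: a = 1259, b = 190, c = 1356, d = 1775.
Risk in exposed = 1259/1449 = 0.86888; risk in unexposed = 1356/3131 = 0.43309.
RR = 0.86888/0.43309 = 2.00623
AR% = (RR − 1)/RR × 100 = (2.00623 − 1)/2.00623 × 100 = 50.1553%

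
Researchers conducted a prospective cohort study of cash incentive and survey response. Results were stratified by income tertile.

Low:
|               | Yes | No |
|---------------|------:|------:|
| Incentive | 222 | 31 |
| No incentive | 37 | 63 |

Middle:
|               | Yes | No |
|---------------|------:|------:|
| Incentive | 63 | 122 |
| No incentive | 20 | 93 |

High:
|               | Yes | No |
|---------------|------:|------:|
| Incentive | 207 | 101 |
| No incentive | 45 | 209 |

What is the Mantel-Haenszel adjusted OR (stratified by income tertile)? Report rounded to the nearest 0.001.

6.979

OR_MH = Σ(aᵢdᵢ/nᵢ) / Σ(bᵢcᵢ/nᵢ), where nᵢ is the stratum total.
Stratum 1 (Low): n = 353; a·d/n = 222·63/353 = 39.6204; b·c/n = 31·37/353 = 3.2493
Stratum 2 (Middle): n = 298; a·d/n = 63·93/298 = 19.6611; b·c/n = 122·20/298 = 8.1879
Stratum 3 (High): n = 562; a·d/n = 207·209/562 = 76.9804; b·c/n = 101·45/562 = 8.0872
OR_MH = (39.6204 + 19.6611 + 76.9804) / (3.2493 + 8.1879 + 8.0872) = 136.2619 / 19.5244 = 6.97906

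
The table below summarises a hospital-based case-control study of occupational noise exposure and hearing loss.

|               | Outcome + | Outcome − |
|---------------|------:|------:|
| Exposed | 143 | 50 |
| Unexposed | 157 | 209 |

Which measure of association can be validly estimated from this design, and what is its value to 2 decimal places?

3.81

Cells: a = 143, b = 50, c = 157, d = 209.
This is a hospital-based case-control study: participants were sampled on outcome status, so risks in the source population cannot be estimated directly — relative risk is not valid here. The odds ratio is the appropriate measure.
OR = (a·d)/(b·c) = (143 × 209) / (50 × 157) = 29887 / 7850 = 3.80726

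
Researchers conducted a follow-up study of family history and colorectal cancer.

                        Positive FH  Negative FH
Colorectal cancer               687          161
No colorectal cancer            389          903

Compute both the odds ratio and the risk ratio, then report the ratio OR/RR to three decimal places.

2.348

Reading the table with exposure as columns: a = 687 (Positive FH, case), b = 389 (Positive FH, non-case), c = 161 (Negative FH, case), d = 903.
OR = (687·903)/(389·161) = 620361/62629 = 9.90533
Risk in exposed = 687/1076 = 0.63848; risk in unexposed = 161/1064 = 0.15132; RR = 4.21949
OR/RR = 9.90533 / 4.21949 = 2.34752
The outcome is not rare, so the OR lies further from 1 than the RR.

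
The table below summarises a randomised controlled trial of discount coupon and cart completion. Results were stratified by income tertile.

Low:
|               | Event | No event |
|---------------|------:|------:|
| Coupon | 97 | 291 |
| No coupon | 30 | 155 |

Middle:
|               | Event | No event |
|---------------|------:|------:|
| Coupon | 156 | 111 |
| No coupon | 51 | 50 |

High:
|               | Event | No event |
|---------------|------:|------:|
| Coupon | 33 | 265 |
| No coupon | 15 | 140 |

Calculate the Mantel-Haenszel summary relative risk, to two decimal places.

1.27

RR_MH = Σ(aᵢ·n₀ᵢ/nᵢ) / Σ(cᵢ·n₁ᵢ/nᵢ), with n₁ᵢ = aᵢ+bᵢ (exposed), n₀ᵢ = cᵢ+dᵢ (unexposed), nᵢ = n₁ᵢ+n₀ᵢ.
Stratum 1 (Low): n₁ = 388, n₀ = 185, n = 573; a·n₀/n = 97·185/573 = 31.3176; c·n₁/n = 30·388/573 = 20.3141
Stratum 2 (Middle): n₁ = 267, n₀ = 101, n = 368; a·n₀/n = 156·101/368 = 42.8152; c·n₁/n = 51·267/368 = 37.0027
Stratum 3 (High): n₁ = 298, n₀ = 155, n = 453; a·n₀/n = 33·155/453 = 11.2914; c·n₁/n = 15·298/453 = 9.8675
RR_MH = (31.3176 + 42.8152 + 11.2914) / (20.3141 + 37.0027 + 9.8675) = 85.4242 / 67.1844 = 1.27149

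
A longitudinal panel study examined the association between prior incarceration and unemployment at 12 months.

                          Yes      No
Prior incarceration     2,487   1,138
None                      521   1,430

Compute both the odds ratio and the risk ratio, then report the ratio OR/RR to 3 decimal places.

2.335

Cells: a = 2487, b = 1138, c = 521, d = 1430.
OR = (2487·1430)/(1138·521) = 3556410/592898 = 5.99835
Risk in exposed = 2487/3625 = 0.68607; risk in unexposed = 521/1951 = 0.26704; RR = 2.56914
OR/RR = 5.99835 / 2.56914 = 2.33477
The outcome is not rare, so the OR lies further from 1 than the RR.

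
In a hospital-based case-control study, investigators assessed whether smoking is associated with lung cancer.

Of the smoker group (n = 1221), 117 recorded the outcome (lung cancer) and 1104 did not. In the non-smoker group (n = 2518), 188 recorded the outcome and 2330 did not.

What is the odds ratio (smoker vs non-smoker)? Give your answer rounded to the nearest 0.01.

From the description: a = 117, b = 1104, c = 188, d = 2330.
OR = (a·d)/(b·c) = (117 × 2330) / (1104 × 188) = 272610 / 207552 = 1.31345
The odds of lung cancer are about 1.31 times as high in the smoker group.

1.31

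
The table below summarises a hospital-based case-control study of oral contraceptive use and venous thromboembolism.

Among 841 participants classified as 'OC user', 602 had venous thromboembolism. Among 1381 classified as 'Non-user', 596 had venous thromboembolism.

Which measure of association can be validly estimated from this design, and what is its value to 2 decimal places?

From the description: a = 602, b = 239, c = 596, d = 785.
This is a hospital-based case-control study: participants were sampled on outcome status, so risks in the source population cannot be estimated directly — relative risk is not valid here. The odds ratio is the appropriate measure.
OR = (a·d)/(b·c) = (602 × 785) / (239 × 596) = 472570 / 142444 = 3.31758

3.32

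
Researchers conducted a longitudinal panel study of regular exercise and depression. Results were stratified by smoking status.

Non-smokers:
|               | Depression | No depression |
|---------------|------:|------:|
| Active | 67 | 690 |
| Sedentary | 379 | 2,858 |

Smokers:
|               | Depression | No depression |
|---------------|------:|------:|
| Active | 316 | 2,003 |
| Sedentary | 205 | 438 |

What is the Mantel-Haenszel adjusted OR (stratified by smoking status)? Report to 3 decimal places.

0.464

OR_MH = Σ(aᵢdᵢ/nᵢ) / Σ(bᵢcᵢ/nᵢ), where nᵢ is the stratum total.
Stratum 1 (Non-smokers): n = 3994; a·d/n = 67·2858/3994 = 47.9434; b·c/n = 690·379/3994 = 65.4757
Stratum 2 (Smokers): n = 2962; a·d/n = 316·438/2962 = 46.7279; b·c/n = 2003·205/2962 = 138.6276
OR_MH = (47.9434 + 46.7279) / (65.4757 + 138.6276) = 94.6713 / 204.1033 = 0.46384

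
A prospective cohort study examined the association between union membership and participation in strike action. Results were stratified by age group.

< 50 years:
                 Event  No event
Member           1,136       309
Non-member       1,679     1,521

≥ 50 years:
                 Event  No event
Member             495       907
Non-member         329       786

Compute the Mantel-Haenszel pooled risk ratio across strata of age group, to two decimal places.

1.42

RR_MH = Σ(aᵢ·n₀ᵢ/nᵢ) / Σ(cᵢ·n₁ᵢ/nᵢ), with n₁ᵢ = aᵢ+bᵢ (exposed), n₀ᵢ = cᵢ+dᵢ (unexposed), nᵢ = n₁ᵢ+n₀ᵢ.
Stratum 1 (< 50 years): n₁ = 1445, n₀ = 3200, n = 4645; a·n₀/n = 1136·3200/4645 = 782.6050; c·n₁/n = 1679·1445/4645 = 522.3154
Stratum 2 (≥ 50 years): n₁ = 1402, n₀ = 1115, n = 2517; a·n₀/n = 495·1115/2517 = 219.2789; c·n₁/n = 329·1402/2517 = 183.2571
RR_MH = (782.6050 + 219.2789) / (522.3154 + 183.2571) = 1001.8839 / 705.5724 = 1.41996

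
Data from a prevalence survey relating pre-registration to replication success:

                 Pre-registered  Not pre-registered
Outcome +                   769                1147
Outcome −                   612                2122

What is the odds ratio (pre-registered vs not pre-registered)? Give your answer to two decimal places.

Reading the table with exposure as columns: a = 769 (Pre-registered, case), b = 612 (Pre-registered, non-case), c = 1147 (Not pre-registered, case), d = 2122.
OR = (a·d)/(b·c) = (769 × 2122) / (612 × 1147) = 1631818 / 701964 = 2.32465
The odds of replication success are about 2.32 times as high in the pre-registered group.

2.32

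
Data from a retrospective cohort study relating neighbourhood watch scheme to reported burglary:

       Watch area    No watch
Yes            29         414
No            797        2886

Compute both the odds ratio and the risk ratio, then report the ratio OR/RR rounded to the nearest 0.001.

0.906

Reading the table with exposure as columns: a = 29 (Watch area, case), b = 797 (Watch area, non-case), c = 414 (No watch, case), d = 2886.
OR = (29·2886)/(797·414) = 83694/329958 = 0.25365
Risk in exposed = 29/826 = 0.03511; risk in unexposed = 414/3300 = 0.12545; RR = 0.27985
OR/RR = 0.25365 / 0.27985 = 0.90637
The outcome is not rare, so the OR lies further from 1 than the RR.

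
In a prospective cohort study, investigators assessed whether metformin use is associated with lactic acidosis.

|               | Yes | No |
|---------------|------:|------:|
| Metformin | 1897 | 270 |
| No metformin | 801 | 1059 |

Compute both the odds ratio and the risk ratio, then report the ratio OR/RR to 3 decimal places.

4.570

Cells: a = 1897, b = 270, c = 801, d = 1059.
OR = (1897·1059)/(270·801) = 2008923/216270 = 9.28896
Risk in exposed = 1897/2167 = 0.87540; risk in unexposed = 801/1860 = 0.43065; RR = 2.03277
OR/RR = 9.28896 / 2.03277 = 4.56960
The outcome is not rare, so the OR lies further from 1 than the RR.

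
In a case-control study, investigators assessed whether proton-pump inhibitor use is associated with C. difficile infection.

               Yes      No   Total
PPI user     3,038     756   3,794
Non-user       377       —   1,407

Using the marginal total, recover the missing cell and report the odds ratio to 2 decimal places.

The missing cell is in the unexposed row: 1407 − 377 = 1030.
So a = 3038, b = 756, c = 377, d = 1030.
OR = (a·d)/(b·c) = (3038 × 1030) / (756 × 377) = 3129140 / 285012 = 10.97898

10.98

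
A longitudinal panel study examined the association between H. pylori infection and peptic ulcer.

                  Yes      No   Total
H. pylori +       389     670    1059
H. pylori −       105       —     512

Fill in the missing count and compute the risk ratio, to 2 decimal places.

1.79

The missing cell is in the unexposed row: 512 − 105 = 407.
So a = 389, b = 670, c = 105, d = 407.
RR = [a/(a+b)] / [c/(c+d)] = (389/1059) / (105/512) = 0.36733/0.20508 = 1.79116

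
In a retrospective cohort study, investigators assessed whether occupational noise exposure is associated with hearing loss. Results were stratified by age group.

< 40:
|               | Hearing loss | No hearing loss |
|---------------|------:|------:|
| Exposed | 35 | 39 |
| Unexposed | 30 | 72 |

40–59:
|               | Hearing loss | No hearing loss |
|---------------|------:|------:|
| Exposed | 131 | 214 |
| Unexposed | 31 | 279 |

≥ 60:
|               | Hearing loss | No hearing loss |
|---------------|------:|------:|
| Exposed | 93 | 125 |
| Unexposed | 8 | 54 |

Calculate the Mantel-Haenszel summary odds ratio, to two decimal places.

OR_MH = Σ(aᵢdᵢ/nᵢ) / Σ(bᵢcᵢ/nᵢ), where nᵢ is the stratum total.
Stratum 1 (< 40): n = 176; a·d/n = 35·72/176 = 14.3182; b·c/n = 39·30/176 = 6.6477
Stratum 2 (40–59): n = 655; a·d/n = 131·279/655 = 55.8000; b·c/n = 214·31/655 = 10.1282
Stratum 3 (≥ 60): n = 280; a·d/n = 93·54/280 = 17.9357; b·c/n = 125·8/280 = 3.5714
OR_MH = (14.3182 + 55.8000 + 17.9357) / (6.6477 + 10.1282 + 3.5714) = 88.0539 / 20.3474 = 4.32753

4.33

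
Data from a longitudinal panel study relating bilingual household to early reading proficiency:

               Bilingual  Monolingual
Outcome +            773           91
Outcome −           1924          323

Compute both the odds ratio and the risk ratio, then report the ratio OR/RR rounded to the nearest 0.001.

1.094

Reading the table with exposure as columns: a = 773 (Bilingual, case), b = 1924 (Bilingual, non-case), c = 91 (Monolingual, case), d = 323.
OR = (773·323)/(1924·91) = 249679/175084 = 1.42605
Risk in exposed = 773/2697 = 0.28661; risk in unexposed = 91/414 = 0.21981; RR = 1.30394
OR/RR = 1.42605 / 1.30394 = 1.09365
The outcome is not rare, so the OR lies further from 1 than the RR.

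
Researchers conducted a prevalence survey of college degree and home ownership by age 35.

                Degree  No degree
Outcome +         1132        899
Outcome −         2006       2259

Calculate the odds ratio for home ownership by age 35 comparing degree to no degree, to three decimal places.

Reading the table with exposure as columns: a = 1132 (Degree, case), b = 2006 (Degree, non-case), c = 899 (No degree, case), d = 2259.
OR = (a·d)/(b·c) = (1132 × 2259) / (2006 × 899) = 2557188 / 1803394 = 1.41799
The odds of home ownership by age 35 are about 1.42 times as high in the degree group.

1.418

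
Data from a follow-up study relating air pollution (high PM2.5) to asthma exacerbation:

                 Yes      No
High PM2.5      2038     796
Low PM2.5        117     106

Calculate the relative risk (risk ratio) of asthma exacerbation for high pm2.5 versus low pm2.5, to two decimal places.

Cells: a = 2038, b = 796, c = 117, d = 106.
Risk in exposed = 2038/2834 = 0.71912; risk in unexposed = 117/223 = 0.52466.
RR = 0.71912 / 0.52466 = 1.37064
The risk among the exposed is 1.37 times that among the unexposed.

1.37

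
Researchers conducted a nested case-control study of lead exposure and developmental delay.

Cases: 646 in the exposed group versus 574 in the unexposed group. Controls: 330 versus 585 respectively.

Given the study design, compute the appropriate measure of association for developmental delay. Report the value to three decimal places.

From the description: a = 646, b = 330, c = 574, d = 585.
This is a nested case-control study: participants were sampled on outcome status, so risks in the source population cannot be estimated directly — relative risk is not valid here. The odds ratio is the appropriate measure.
OR = (a·d)/(b·c) = (646 × 585) / (330 × 574) = 377910 / 189420 = 1.99509

1.995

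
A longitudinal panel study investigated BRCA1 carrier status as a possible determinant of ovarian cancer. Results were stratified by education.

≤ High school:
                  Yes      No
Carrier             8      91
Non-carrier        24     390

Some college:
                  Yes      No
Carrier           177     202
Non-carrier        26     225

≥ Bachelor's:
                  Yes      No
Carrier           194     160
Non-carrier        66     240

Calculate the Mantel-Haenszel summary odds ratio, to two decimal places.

4.89

OR_MH = Σ(aᵢdᵢ/nᵢ) / Σ(bᵢcᵢ/nᵢ), where nᵢ is the stratum total.
Stratum 1 (≤ High school): n = 513; a·d/n = 8·390/513 = 6.0819; b·c/n = 91·24/513 = 4.2573
Stratum 2 (Some college): n = 630; a·d/n = 177·225/630 = 63.2143; b·c/n = 202·26/630 = 8.3365
Stratum 3 (≥ Bachelor's): n = 660; a·d/n = 194·240/660 = 70.5455; b·c/n = 160·66/660 = 16.0000
OR_MH = (6.0819 + 63.2143 + 70.5455) / (4.2573 + 8.3365 + 16.0000) = 139.8416 / 28.5938 = 4.89062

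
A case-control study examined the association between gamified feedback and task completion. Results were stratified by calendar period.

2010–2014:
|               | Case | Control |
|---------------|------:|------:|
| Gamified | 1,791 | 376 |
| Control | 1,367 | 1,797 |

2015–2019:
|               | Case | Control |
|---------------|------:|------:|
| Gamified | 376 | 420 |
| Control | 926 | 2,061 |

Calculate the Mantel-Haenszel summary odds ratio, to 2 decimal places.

4.06

OR_MH = Σ(aᵢdᵢ/nᵢ) / Σ(bᵢcᵢ/nᵢ), where nᵢ is the stratum total.
Stratum 1 (2010–2014): n = 5331; a·d/n = 1791·1797/5331 = 603.7192; b·c/n = 376·1367/5331 = 96.4157
Stratum 2 (2015–2019): n = 3783; a·d/n = 376·2061/3783 = 204.8469; b·c/n = 420·926/3783 = 102.8073
OR_MH = (603.7192 + 204.8469) / (96.4157 + 102.8073) = 808.5661 / 199.2230 = 4.05860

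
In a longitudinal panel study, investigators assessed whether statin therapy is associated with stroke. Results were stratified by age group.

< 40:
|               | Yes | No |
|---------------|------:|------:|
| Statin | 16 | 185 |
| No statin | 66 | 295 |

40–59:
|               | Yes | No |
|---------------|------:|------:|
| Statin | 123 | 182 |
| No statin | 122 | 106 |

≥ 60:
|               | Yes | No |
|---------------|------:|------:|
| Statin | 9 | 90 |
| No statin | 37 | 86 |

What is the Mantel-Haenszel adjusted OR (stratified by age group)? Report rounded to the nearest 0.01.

0.46

OR_MH = Σ(aᵢdᵢ/nᵢ) / Σ(bᵢcᵢ/nᵢ), where nᵢ is the stratum total.
Stratum 1 (< 40): n = 562; a·d/n = 16·295/562 = 8.3986; b·c/n = 185·66/562 = 21.7260
Stratum 2 (40–59): n = 533; a·d/n = 123·106/533 = 24.4615; b·c/n = 182·122/533 = 41.6585
Stratum 3 (≥ 60): n = 222; a·d/n = 9·86/222 = 3.4865; b·c/n = 90·37/222 = 15.0000
OR_MH = (8.3986 + 24.4615 + 3.4865) / (21.7260 + 41.6585 + 15.0000) = 36.3466 / 78.3845 = 0.46370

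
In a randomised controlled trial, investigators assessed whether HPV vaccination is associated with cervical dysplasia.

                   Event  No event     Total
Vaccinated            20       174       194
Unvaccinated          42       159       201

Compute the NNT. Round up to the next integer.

10

Risk in treated group = 20/194 = 0.10309; risk in control = 42/201 = 0.20896.
Absolute risk reduction = 0.20896 − 0.10309 = 0.10586
NNT = 1 / ARR = 1 / 0.10586 = 9.446 → round up → 10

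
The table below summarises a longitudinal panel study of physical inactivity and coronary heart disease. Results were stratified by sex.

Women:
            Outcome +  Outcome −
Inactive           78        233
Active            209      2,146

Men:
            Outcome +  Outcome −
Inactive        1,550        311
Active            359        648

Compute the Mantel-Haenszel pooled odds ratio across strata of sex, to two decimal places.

OR_MH = Σ(aᵢdᵢ/nᵢ) / Σ(bᵢcᵢ/nᵢ), where nᵢ is the stratum total.
Stratum 1 (Women): n = 2666; a·d/n = 78·2146/2666 = 62.7862; b·c/n = 233·209/2666 = 18.2659
Stratum 2 (Men): n = 2868; a·d/n = 1550·648/2868 = 350.2092; b·c/n = 311·359/2868 = 38.9292
OR_MH = (62.7862 + 350.2092) / (18.2659 + 38.9292) = 412.9954 / 57.1952 = 7.22081

7.22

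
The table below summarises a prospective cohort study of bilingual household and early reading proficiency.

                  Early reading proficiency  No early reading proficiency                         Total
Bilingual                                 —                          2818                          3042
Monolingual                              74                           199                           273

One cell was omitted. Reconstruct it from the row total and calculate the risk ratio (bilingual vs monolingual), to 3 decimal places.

The missing cell is in the exposed row: 3042 − 2818 = 224.
So a = 224, b = 2818, c = 74, d = 199.
RR = [a/(a+b)] / [c/(c+d)] = (224/3042) / (74/273) = 0.07364/0.27106 = 0.27166

0.272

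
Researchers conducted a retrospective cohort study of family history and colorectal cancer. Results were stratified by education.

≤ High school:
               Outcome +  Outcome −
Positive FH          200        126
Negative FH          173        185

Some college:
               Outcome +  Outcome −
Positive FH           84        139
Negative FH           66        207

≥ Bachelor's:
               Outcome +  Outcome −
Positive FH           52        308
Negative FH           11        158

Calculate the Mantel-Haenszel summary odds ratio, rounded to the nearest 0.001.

OR_MH = Σ(aᵢdᵢ/nᵢ) / Σ(bᵢcᵢ/nᵢ), where nᵢ is the stratum total.
Stratum 1 (≤ High school): n = 684; a·d/n = 200·185/684 = 54.0936; b·c/n = 126·173/684 = 31.8684
Stratum 2 (Some college): n = 496; a·d/n = 84·207/496 = 35.0565; b·c/n = 139·66/496 = 18.4960
Stratum 3 (≥ Bachelor's): n = 529; a·d/n = 52·158/529 = 15.5312; b·c/n = 308·11/529 = 6.4045
OR_MH = (54.0936 + 35.0565 + 15.5312) / (31.8684 + 18.4960 + 6.4045) = 104.6812 / 56.7689 = 1.84399

1.844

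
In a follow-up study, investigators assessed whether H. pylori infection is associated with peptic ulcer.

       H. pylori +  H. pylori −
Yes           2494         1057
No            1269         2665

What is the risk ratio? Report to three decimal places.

2.334

Reading the table with exposure as columns: a = 2494 (H. pylori +, case), b = 1269 (H. pylori +, non-case), c = 1057 (H. pylori −, case), d = 2665.
Risk in exposed = 2494/3763 = 0.66277; risk in unexposed = 1057/3722 = 0.28399.
RR = 0.66277 / 0.28399 = 2.33380
The risk among the exposed is 2.33 times that among the unexposed.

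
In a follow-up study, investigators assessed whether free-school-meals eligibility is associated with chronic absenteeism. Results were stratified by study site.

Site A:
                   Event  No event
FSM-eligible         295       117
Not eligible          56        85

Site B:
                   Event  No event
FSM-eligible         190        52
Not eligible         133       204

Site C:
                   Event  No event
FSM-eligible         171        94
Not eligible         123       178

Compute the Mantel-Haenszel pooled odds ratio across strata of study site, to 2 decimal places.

OR_MH = Σ(aᵢdᵢ/nᵢ) / Σ(bᵢcᵢ/nᵢ), where nᵢ is the stratum total.
Stratum 1 (Site A): n = 553; a·d/n = 295·85/553 = 45.3436; b·c/n = 117·56/553 = 11.8481
Stratum 2 (Site B): n = 579; a·d/n = 190·204/579 = 66.9430; b·c/n = 52·133/579 = 11.9447
Stratum 3 (Site C): n = 566; a·d/n = 171·178/566 = 53.7774; b·c/n = 94·123/566 = 20.4276
OR_MH = (45.3436 + 66.9430 + 53.7774) / (11.8481 + 11.9447 + 20.4276) = 166.0640 / 44.2204 = 3.75537

3.76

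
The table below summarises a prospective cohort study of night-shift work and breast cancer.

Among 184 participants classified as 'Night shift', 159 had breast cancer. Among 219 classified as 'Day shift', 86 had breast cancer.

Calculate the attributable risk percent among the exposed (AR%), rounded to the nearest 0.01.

From the description: a = 159, b = 25, c = 86, d = 133.
Risk in exposed = 159/184 = 0.86413; risk in unexposed = 86/219 = 0.39269.
RR = 0.86413/0.39269 = 2.20052
AR% = (RR − 1)/RR × 100 = (2.20052 − 1)/2.20052 × 100 = 54.5562%

54.56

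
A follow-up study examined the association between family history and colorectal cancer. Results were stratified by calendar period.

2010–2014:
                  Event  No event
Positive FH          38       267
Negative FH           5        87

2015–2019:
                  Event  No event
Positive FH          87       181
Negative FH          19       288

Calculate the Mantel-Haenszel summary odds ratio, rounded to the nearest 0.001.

OR_MH = Σ(aᵢdᵢ/nᵢ) / Σ(bᵢcᵢ/nᵢ), where nᵢ is the stratum total.
Stratum 1 (2010–2014): n = 397; a·d/n = 38·87/397 = 8.3275; b·c/n = 267·5/397 = 3.3627
Stratum 2 (2015–2019): n = 575; a·d/n = 87·288/575 = 43.5757; b·c/n = 181·19/575 = 5.9809
OR_MH = (8.3275 + 43.5757) / (3.3627 + 5.9809) = 51.9031 / 9.3436 = 5.55494

5.555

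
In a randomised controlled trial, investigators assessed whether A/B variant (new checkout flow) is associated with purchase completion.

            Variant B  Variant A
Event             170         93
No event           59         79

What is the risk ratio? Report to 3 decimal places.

1.373

Reading the table with exposure as columns: a = 170 (Variant B, case), b = 59 (Variant B, non-case), c = 93 (Variant A, case), d = 79.
Risk in exposed = 170/229 = 0.74236; risk in unexposed = 93/172 = 0.54070.
RR = 0.74236 / 0.54070 = 1.37296
The risk among the exposed is 1.37 times that among the unexposed.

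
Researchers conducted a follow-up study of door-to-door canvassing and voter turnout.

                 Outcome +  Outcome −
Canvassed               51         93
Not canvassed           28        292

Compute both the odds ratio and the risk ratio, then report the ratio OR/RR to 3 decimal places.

Cells: a = 51, b = 93, c = 28, d = 292.
OR = (51·292)/(93·28) = 14892/2604 = 5.71889
Risk in exposed = 51/144 = 0.35417; risk in unexposed = 28/320 = 0.08750; RR = 4.04762
OR/RR = 5.71889 / 4.04762 = 1.41290
The outcome is not rare, so the OR lies further from 1 than the RR.

1.413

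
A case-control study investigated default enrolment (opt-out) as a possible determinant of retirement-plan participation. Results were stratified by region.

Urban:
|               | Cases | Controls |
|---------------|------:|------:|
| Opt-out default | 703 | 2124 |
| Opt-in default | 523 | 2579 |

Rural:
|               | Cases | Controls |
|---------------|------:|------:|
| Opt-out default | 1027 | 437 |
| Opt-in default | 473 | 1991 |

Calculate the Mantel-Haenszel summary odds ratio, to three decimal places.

3.443

OR_MH = Σ(aᵢdᵢ/nᵢ) / Σ(bᵢcᵢ/nᵢ), where nᵢ is the stratum total.
Stratum 1 (Urban): n = 5929; a·d/n = 703·2579/5929 = 305.7914; b·c/n = 2124·523/5929 = 187.3591
Stratum 2 (Rural): n = 3928; a·d/n = 1027·1991/3928 = 520.5593; b·c/n = 437·473/3928 = 52.6225
OR_MH = (305.7914 + 520.5593) / (187.3591 + 52.6225) = 826.3507 / 239.9815 = 3.44339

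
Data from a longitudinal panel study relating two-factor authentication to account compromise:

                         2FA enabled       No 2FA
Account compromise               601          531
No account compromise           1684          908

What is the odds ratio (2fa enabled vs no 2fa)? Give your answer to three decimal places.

0.610

Reading the table with exposure as columns: a = 601 (2FA enabled, case), b = 1684 (2FA enabled, non-case), c = 531 (No 2FA, case), d = 908.
OR = (a·d)/(b·c) = (601 × 908) / (1684 × 531) = 545708 / 894204 = 0.61027
Exposure is associated with lower odds of account compromise (OR = 0.61 < 1).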